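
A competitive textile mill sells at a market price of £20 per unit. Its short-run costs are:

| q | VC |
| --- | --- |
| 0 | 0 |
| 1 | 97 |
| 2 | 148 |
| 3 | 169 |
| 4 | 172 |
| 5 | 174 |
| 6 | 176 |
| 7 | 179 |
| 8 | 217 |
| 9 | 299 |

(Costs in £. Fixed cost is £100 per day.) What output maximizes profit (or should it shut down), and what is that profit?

q = 0 (shut down); profit = -£100

Compute π = P·q − TC at each output: q=0: -100; q=1: -177; q=2: -208; q=3: -209; q=4: -192; q=5: -174; q=6: -156; q=7: -139; q=8: -157; q=9: -219.
Profit is highest at q = 0. Equivalently, the lowest AVC in the table is 179/7 ≈ £25.57 at q = 7, and P = £20 falls below it — price never covers variable cost, so the firm shuts down and loses only its fixed cost.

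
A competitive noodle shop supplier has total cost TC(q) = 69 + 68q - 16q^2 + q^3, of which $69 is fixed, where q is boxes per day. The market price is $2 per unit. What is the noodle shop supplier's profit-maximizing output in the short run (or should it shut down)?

Shut down

From TC, MC = TC'(q) = 68 - 32q + 3q^2 and AVC = VC/q = 68 - 16q + q^2.
AVC is minimized where dAVC/dq = -16 + 2q = 0, at q = 8; min AVC = 68 - 16·8 + 8^2 = $4.
Since P = $2 < min AVC = $4, price fails to cover variable cost at any output.
Best response: produce nothing and absorb the $69 fixed cost.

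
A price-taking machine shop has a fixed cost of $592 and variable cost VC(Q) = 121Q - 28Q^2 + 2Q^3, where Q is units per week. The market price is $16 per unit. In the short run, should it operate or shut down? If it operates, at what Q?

Strip out fixed cost: VC = 121Q - 28Q^2 + 2Q^3. Then AVC = 121 - 28Q + 2Q^2 and MC = 121 - 56Q + 6Q^2.
AVC is minimized where dAVC/dQ = -28 + 4Q = 0, at Q = 7; min AVC = 121 - 28·7 + 2·7^2 = $23.
P = $16 lies below min AVC = $23; no output level covers variable cost.
The firm minimizes its loss by shutting down and losing only its fixed cost of $592.

Shut down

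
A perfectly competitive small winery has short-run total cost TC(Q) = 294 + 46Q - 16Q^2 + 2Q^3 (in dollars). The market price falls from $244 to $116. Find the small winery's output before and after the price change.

MC = 46 - 32Q + 6Q^2; the shutdown threshold is min AVC = $14 (at Q = 4).
With P = $244 above the shutdown price, P = MC gives Q = 9.
At P = $116 ≥ min AVC, set P = MC: Q = 7. The firm stays open but cuts output.

Output falls from 9 to 7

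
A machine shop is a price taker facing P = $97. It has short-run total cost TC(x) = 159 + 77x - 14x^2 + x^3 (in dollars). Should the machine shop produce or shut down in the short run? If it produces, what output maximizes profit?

Produce at x = 10

Strip out fixed cost: VC = 77x - 14x^2 + x^3. Then AVC = 77 - 14x + x^2 and MC = 77 - 28x + 3x^2.
AVC hits its minimum where MC = AVC, at x = 7, giving min AVC = 77 - 14·7 + 7^2 = $28.
Because $97 ≥ $28, revenue can cover variable cost; the firm operates.
P = MC gives -20 - 28x + 3x^2 = 0, with roots -2/3 and 10. Take the larger (rising MC): x* = 10.
Check: AVC at x = 10 is $37 ≤ P, so revenue covers variable cost.
Profit = P·x − TC = 97·10 − 529 = $441.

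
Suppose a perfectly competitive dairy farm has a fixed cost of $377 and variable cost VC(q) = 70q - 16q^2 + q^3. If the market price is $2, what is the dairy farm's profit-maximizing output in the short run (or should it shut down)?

Shut down

Strip out fixed cost: VC = 70q - 16q^2 + q^3. Then AVC = 70 - 16q + q^2 and MC = 70 - 32q + 3q^2.
AVC is minimized where dAVC/dq = -16 + 2q = 0, at q = 8; min AVC = 70 - 16·8 + 8^2 = $6.
P = $2 lies below min AVC = $6; no output level covers variable cost.
The firm minimizes its loss by shutting down and losing only its fixed cost of $377.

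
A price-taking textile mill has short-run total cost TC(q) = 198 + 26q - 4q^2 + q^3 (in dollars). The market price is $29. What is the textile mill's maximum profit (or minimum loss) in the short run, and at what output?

AVC = 26 - 4q + q^2; min AVC = $22 at q = 2. Since P = $29 ≥ min AVC, the firm produces.
MC = 26 - 8q + 3q^2. Setting P = MC and taking the root on the rising branch gives q* = 3.
TR = 29·3 = 87. TC = 198 + 69 = 267. Profit = 87 − 267 = -$180.
Shutting down would mean losing the fixed cost of $198, so operating at a loss of $180 is better by $18.

Profit = -$180 at q = 3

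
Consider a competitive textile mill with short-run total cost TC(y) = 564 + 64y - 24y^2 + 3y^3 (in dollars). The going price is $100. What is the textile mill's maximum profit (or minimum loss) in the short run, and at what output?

Profit = -$132 at y = 6

AVC = 64 - 24y + 3y^2; min AVC = $16 at y = 4. Since P = $100 ≥ min AVC, the firm produces.
MC = 64 - 48y + 9y^2. Setting P = MC and taking the root on the rising branch gives y* = 6.
TR = 100·6 = 600. TC = 564 + 168 = 732. Profit = 600 − 732 = -$132.
That loss of $132 beats the $564 the firm would lose by shutting down; producing recovers $432 of fixed cost.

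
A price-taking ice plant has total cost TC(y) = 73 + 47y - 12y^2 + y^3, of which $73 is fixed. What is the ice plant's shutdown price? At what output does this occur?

The shutdown price is the minimum of AVC. VC = 47y - 12y^2 + y^3, so AVC = 47 - 12y + y^2.
At the minimum of AVC, MC = AVC. MC = 47 - 24y + 3y^2; setting MC = AVC gives 2y^2 - 12y = 0, so y = 6. min AVC = 11.
So the shutdown price is $11.

$11 per unit, at y = 6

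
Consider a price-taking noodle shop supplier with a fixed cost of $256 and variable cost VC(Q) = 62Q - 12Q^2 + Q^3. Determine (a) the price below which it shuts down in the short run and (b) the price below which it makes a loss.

Shutdown price = min AVC. AVC = 62 - 12Q + Q^2, with vertex at Q = 6 and minimum $26.
ATC = 256/Q + 62 - 12Q + Q^2. Setting dATC/dQ = −256/Q^2 − 12 + 2Q = 0 gives Q = 8 (since 2·8^3 − 12·8^2 = 256).
min ATC = 256/8 + 62 − 12·8 + 8^2 = $62. That is the break-even price.
For $26 ≤ P < $62 the firm produces at a loss; below $26 it shuts down.

Shutdown price = $26; break-even price = $62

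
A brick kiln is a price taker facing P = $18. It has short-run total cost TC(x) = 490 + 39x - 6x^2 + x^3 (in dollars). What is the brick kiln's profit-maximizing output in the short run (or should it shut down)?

Shut down

Strip out fixed cost: VC = 39x - 6x^2 + x^3. Then AVC = 39 - 6x + x^2 and MC = 39 - 12x + 3x^2.
AVC hits its minimum where MC = AVC, at x = 3, giving min AVC = 39 - 6·3 + 3^2 = $30.
P = $18 lies below min AVC = $30; no output level covers variable cost.
Best response: produce nothing and absorb the $490 fixed cost.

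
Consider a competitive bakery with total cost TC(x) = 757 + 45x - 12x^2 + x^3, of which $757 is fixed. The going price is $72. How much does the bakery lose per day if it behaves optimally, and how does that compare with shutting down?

Profit = -$271 at x = 9

AVC = 45 - 12x + x^2; min AVC = $9 at x = 6. Since P = $72 ≥ min AVC, the firm produces.
MC = 45 - 24x + 3x^2. Setting P = MC and taking the root on the rising branch gives x* = 9.
TR = 72·9 = 648. TC = 757 + 162 = 919. Profit = 648 − 919 = -$271.
That loss of $271 beats the $757 the firm would lose by shutting down; producing recovers $486 of fixed cost.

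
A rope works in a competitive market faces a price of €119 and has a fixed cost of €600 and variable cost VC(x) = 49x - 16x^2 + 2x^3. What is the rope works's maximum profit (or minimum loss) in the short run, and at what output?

Profit = -€12 at x = 7

AVC = 49 - 16x + 2x^2; min AVC = €17 at x = 4. Since P = €119 ≥ min AVC, the firm produces.
MC = 49 - 32x + 6x^2. Setting P = MC and taking the root on the rising branch gives x* = 7.
TR = 119·7 = 833. TC = 600 + 245 = 845. Profit = 833 − 845 = -€12.
By producing, the firm covers all variable cost plus €588 of fixed cost; shutting down would lose the full €600.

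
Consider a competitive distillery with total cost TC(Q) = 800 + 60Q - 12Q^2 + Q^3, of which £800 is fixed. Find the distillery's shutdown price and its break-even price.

Shutdown price = min AVC. AVC = 60 - 12Q + Q^2, with vertex at Q = 6 and minimum £24.
ATC = 800/Q + 60 - 12Q + Q^2. Setting dATC/dQ = −800/Q^2 − 12 + 2Q = 0 gives Q = 10 (since 2·10^3 − 12·10^2 = 800).
min ATC = 800/10 + 60 − 12·10 + 10^2 = £120. That is the break-even price.
For £24 ≤ P < £120 the firm produces at a loss; below £24 it shuts down.

Shutdown price = £24; break-even price = £120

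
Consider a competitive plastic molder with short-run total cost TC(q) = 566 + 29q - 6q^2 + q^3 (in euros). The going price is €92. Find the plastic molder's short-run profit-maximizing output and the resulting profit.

Profit = -€174 at q = 7

AVC = 29 - 6q + q^2 has its minimum €20 at q = 3; price €92 clears that bar, so the firm operates.
With MC = 29 - 12q + 3q^2, P = MC on the upward-sloping part at q* = 7.
TR = 92·7 = 644. TC = 566 + 252 = 818. Profit = 644 − 818 = -€174.
By producing, the firm covers all variable cost plus €392 of fixed cost; shutting down would lose the full €566.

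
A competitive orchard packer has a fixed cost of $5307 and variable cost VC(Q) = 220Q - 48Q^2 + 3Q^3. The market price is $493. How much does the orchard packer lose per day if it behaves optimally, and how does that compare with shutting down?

AVC = 220 - 48Q + 3Q^2 has its minimum $28 at Q = 8; price $493 clears that bar, so the firm operates.
With MC = 220 - 96Q + 9Q^2, P = MC on the upward-sloping part at Q* = 13.
TR = 493·13 = 6409. TC = 5307 + 1339 = 6646. Profit = 6409 − 6646 = -$237.
By producing, the firm covers all variable cost plus $5070 of fixed cost; shutting down would lose the full $5307.

Profit = -$237 at Q = 13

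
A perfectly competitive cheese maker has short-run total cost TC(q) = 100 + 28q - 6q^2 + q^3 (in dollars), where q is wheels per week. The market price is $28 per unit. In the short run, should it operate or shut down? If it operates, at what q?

Strip out fixed cost: VC = 28q - 6q^2 + q^3. Then AVC = 28 - 6q + q^2 and MC = 28 - 12q + 3q^2.
AVC hits its minimum where MC = AVC, at q = 3, giving min AVC = 28 - 6·3 + 3^2 = $19.
Since P = $28 ≥ min AVC = $19, price covers variable cost and the firm should produce.
P = MC gives -12q + 3q^2 = 0, with roots 0 and 4. Take the larger (rising MC): q* = 4.
Check: AVC at q = 4 is $20 ≤ P, so revenue covers variable cost.
Profit = P·q − TC = 28·4 − 180 = -$68, a loss, but smaller than the $100 fixed cost the firm would lose by shutting down.

Produce at q = 4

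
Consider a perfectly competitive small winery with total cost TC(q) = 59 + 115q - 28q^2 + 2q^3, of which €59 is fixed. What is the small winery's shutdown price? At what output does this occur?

€17 per unit, at q = 7

The firm shuts down when price falls below the minimum of average variable cost. AVC = VC/q = 115 - 28q + 2q^2.
dAVC/dq = -28 + 4q = 0 gives q = 7. min AVC = 115 - 28·7 + 2·7^2 = 17.
The firm shuts down for any P below €17.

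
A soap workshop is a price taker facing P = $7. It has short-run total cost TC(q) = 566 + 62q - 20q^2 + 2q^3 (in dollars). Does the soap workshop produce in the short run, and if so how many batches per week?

Strip out fixed cost: VC = 62q - 20q^2 + 2q^3. Then AVC = 62 - 20q + 2q^2 and MC = 62 - 40q + 6q^2.
AVC hits its minimum where MC = AVC, at q = 5, giving min AVC = 62 - 20·5 + 2·5^2 = $12.
P = $7 lies below min AVC = $12; no output level covers variable cost.
Shutting down limits the loss to fixed cost, $566.

Shut down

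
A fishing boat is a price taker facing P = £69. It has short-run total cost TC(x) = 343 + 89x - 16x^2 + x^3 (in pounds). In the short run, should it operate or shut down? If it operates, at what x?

From TC, MC = TC'(x) = 89 - 32x + 3x^2 and AVC = VC/x = 89 - 16x + x^2.
AVC hits its minimum where MC = AVC, at x = 8, giving min AVC = 89 - 16·8 + 8^2 = £25.
Since P = £69 ≥ min AVC = £25, price covers variable cost and the firm should produce.
Solving P = MC: 20 - 32x + 3x^2 = 0 ⇒ x = 2/3 or 10. On the upward-sloping branch, x* = 10.
Check: AVC at x = 10 is £29 ≤ P, so revenue covers variable cost.
Profit = P·x − TC = 69·10 − 633 = £57.

Produce at x = 10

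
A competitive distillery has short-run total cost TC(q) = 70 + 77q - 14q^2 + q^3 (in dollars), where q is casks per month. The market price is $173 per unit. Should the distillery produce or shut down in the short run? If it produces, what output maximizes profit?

Produce at q = 12

Strip out fixed cost: VC = 77q - 14q^2 + q^3. Then AVC = 77 - 14q + q^2 and MC = 77 - 28q + 3q^2.
AVC is minimized where dAVC/dq = -14 + 2q = 0, at q = 7; min AVC = 77 - 14·7 + 7^2 = $28.
Since P = $173 ≥ min AVC = $28, price covers variable cost and the firm should produce.
Set P = MC: 173 = 77 - 28q + 3q^2 → -96 - 28q + 3q^2 = 0. The roots are q = -8/3 and q = 12; the profit-maximizing output is on the rising part of MC, so q* = 12.
Check: AVC at q = 12 is $53 ≤ P, so revenue covers variable cost.
Profit = P·q − TC = 173·12 − 706 = $1370.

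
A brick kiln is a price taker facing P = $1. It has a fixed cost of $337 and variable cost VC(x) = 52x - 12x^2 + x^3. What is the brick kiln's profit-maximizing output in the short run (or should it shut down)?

Strip out fixed cost: VC = 52x - 12x^2 + x^3. Then AVC = 52 - 12x + x^2 and MC = 52 - 24x + 3x^2.
AVC hits its minimum where MC = AVC, at x = 6, giving min AVC = 52 - 12·6 + 6^2 = $16.
With P < min AVC ($1 < $16), every unit sold adds to the loss.
Best response: produce nothing and absorb the $337 fixed cost.

Shut down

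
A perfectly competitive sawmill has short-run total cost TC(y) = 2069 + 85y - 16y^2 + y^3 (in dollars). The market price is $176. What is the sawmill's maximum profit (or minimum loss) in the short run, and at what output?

AVC = 85 - 16y + y^2; min AVC = $21 at y = 8. Since P = $176 ≥ min AVC, the firm produces.
MC = 85 - 32y + 3y^2. Setting P = MC and taking the root on the rising branch gives y* = 13.
TR = 176·13 = 2288. TC = 2069 + 598 = 2667. Profit = 2288 − 2667 = -$379.
That loss of $379 beats the $2069 the firm would lose by shutting down; producing recovers $1690 of fixed cost.

Profit = -$379 at y = 13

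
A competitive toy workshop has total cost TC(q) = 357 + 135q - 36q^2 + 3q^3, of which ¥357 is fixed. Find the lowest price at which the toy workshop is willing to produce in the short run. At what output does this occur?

¥27 per unit, at q = 6

The firm shuts down when price falls below the minimum of average variable cost. AVC = VC/q = 135 - 36q + 3q^2.
dAVC/dq = -36 + 6q = 0 gives q = 6. min AVC = 135 - 36·6 + 3·6^2 = 27.
So the shutdown price is ¥27.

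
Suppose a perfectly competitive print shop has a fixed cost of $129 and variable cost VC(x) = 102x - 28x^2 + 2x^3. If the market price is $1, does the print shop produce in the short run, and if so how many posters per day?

Shut down

From TC, MC = TC'(x) = 102 - 56x + 6x^2 and AVC = VC/x = 102 - 28x + 2x^2.
The AVC parabola has its vertex at x = 28/4 = 7, where AVC = 102 - 28·7 + 2·7^2 = $4.
With P < min AVC ($1 < $4), every unit sold adds to the loss.
The firm minimizes its loss by shutting down and losing only its fixed cost of $129.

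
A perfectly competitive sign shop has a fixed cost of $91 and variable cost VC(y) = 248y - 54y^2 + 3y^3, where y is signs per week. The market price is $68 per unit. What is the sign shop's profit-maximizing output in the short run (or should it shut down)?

From TC, MC = TC'(y) = 248 - 108y + 9y^2 and AVC = VC/y = 248 - 54y + 3y^2.
AVC hits its minimum where MC = AVC, at y = 9, giving min AVC = 248 - 54·9 + 3·9^2 = $5.
Since P = $68 ≥ min AVC = $5, price covers variable cost and the firm should produce.
Solving P = MC: 180 - 108y + 9y^2 = 0 ⇒ y = 2 or 10. On the upward-sloping branch, y* = 10.
Check: AVC at y = 10 is $8 ≤ P, so revenue covers variable cost.
Profit = P·y − TC = 68·10 − 171 = $509.

Produce at y = 10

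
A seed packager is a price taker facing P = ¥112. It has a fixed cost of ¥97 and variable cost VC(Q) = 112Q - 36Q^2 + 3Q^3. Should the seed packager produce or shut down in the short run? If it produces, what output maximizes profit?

Strip out fixed cost: VC = 112Q - 36Q^2 + 3Q^3. Then AVC = 112 - 36Q + 3Q^2 and MC = 112 - 72Q + 9Q^2.
AVC is minimized where dAVC/dQ = -36 + 6Q = 0, at Q = 6; min AVC = 112 - 36·6 + 3·6^2 = ¥4.
Because ¥112 ≥ ¥4, revenue can cover variable cost; the firm operates.
Solving P = MC: -72Q + 9Q^2 = 0 ⇒ Q = 0 or 8. On the upward-sloping branch, Q* = 8.
Check: AVC at Q = 8 is ¥16 ≤ P, so revenue covers variable cost.
Profit = P·Q − TC = 112·8 − 225 = ¥671.

Produce at Q = 8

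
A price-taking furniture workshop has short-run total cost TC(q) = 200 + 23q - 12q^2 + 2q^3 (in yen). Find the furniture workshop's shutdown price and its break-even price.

AVC = 23 - 12q + 2q^2; minimized at q = 3, giving min AVC = ¥5. That is the shutdown price.
ATC = 200/q + 23 - 12q + 2q^2. Setting dATC/dq = −200/q^2 − 12 + 4q = 0 gives q = 5 (since 4·5^3 − 12·5^2 = 200).
min ATC = 200/5 + 23 − 12·5 + 2·5^2 = ¥53. That is the break-even price.
For ¥5 ≤ P < ¥53 the firm produces at a loss; below ¥5 it shuts down.

Shutdown price = ¥5; break-even price = ¥53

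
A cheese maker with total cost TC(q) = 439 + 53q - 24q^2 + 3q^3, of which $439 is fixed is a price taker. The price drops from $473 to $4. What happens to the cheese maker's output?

AVC = 53 - 24q + 3q^2, minimized at q = 4 where min AVC = $5. MC = 53 - 48q + 9q^2.
At P = $473 ≥ min AVC, set P = MC on the rising branch: q = 10.
At P = $4 < min AVC = $5, price no longer covers variable cost at any output, so the firm shuts down: q = 0.

Output falls from 10 to 0 (the firm shuts down)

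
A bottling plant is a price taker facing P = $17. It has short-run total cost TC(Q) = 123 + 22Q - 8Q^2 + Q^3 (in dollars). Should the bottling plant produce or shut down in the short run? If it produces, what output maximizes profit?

Produce at Q = 5

Strip out fixed cost: VC = 22Q - 8Q^2 + Q^3. Then AVC = 22 - 8Q + Q^2 and MC = 22 - 16Q + 3Q^2.
AVC hits its minimum where MC = AVC, at Q = 4, giving min AVC = 22 - 8·4 + 4^2 = $6.
Because $17 ≥ $6, revenue can cover variable cost; the firm operates.
Solving P = MC: 5 - 16Q + 3Q^2 = 0 ⇒ Q = 1/3 or 5. On the upward-sloping branch, Q* = 5.
Check: AVC at Q = 5 is $7 ≤ P, so revenue covers variable cost.
Profit = P·Q − TC = 17·5 − 158 = -$73, a loss, but smaller than the $123 fixed cost the firm would lose by shutting down.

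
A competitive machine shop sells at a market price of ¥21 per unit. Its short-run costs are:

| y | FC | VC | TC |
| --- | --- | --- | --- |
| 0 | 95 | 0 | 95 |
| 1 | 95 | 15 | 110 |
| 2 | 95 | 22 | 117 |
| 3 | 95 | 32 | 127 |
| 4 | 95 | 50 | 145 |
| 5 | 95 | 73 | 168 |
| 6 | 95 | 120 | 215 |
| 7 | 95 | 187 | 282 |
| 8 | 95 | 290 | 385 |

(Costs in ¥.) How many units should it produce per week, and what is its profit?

Tabulate TR − TC: y=0: -95; y=1: -89; y=2: -75; y=3: -64; y=4: -61; y=5: -63; y=6: -89; y=7: -135; y=8: -217.
Profit is maximized at y = 4. AVC there is 50/4 = ¥12.50 ≤ P, so producing beats shutting down (which would give -¥95).

y = 4; profit = -¥61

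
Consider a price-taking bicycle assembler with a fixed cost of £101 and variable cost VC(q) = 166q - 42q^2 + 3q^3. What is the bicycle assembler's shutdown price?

The firm shuts down when price falls below the minimum of average variable cost. AVC = VC/q = 166 - 42q + 3q^2.
dAVC/dq = -42 + 6q = 0 gives q = 7. min AVC = 166 - 42·7 + 3·7^2 = 19.
So the shutdown price is £19.

£19 per unit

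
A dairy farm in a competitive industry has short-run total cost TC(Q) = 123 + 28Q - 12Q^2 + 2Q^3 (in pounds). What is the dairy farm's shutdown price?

£10 per unit

The shutdown price is the minimum of AVC. VC = 28Q - 12Q^2 + 2Q^3, so AVC = 28 - 12Q + 2Q^2.
At the minimum of AVC, MC = AVC. MC = 28 - 24Q + 6Q^2; setting MC = AVC gives 4Q^2 - 12Q = 0, so Q = 3. min AVC = 10.
For P < £10 the firm produces nothing.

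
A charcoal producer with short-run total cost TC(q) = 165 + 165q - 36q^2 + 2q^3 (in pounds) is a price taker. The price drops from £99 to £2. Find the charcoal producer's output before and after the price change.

Output falls from 11 to 0 (the firm shuts down)

MC = 165 - 72q + 6q^2; the shutdown threshold is min AVC = £3 (at q = 9).
With P = £99 above the shutdown price, P = MC gives q = 11.
At P = £2 < min AVC = £3, price no longer covers variable cost at any output, so the firm shuts down: q = 0.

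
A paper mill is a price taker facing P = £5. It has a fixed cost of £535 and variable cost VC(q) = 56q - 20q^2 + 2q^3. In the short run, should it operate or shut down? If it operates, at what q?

From TC, MC = TC'(q) = 56 - 40q + 6q^2 and AVC = VC/q = 56 - 20q + 2q^2.
AVC is minimized where dAVC/dq = -20 + 4q = 0, at q = 5; min AVC = 56 - 20·5 + 2·5^2 = £6.
P = £5 lies below min AVC = £6; no output level covers variable cost.
The firm minimizes its loss by shutting down and losing only its fixed cost of £535.

Shut down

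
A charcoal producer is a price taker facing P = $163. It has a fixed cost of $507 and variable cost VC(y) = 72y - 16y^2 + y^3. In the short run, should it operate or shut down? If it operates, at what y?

Strip out fixed cost: VC = 72y - 16y^2 + y^3. Then AVC = 72 - 16y + y^2 and MC = 72 - 32y + 3y^2.
AVC hits its minimum where MC = AVC, at y = 8, giving min AVC = 72 - 16·8 + 8^2 = $8.
Since P = $163 ≥ min AVC = $8, price covers variable cost and the firm should produce.
Set P = MC: 163 = 72 - 32y + 3y^2 → -91 - 32y + 3y^2 = 0. The roots are y = -7/3 and y = 13; the profit-maximizing output is on the rising part of MC, so y* = 13.
Check: AVC at y = 13 is $33 ≤ P, so revenue covers variable cost.
Profit = P·y − TC = 163·13 − 936 = $1183.

Produce at y = 13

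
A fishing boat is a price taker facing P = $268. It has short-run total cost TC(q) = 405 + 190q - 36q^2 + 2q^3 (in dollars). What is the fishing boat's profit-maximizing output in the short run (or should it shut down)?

Produce at q = 13

Strip out fixed cost: VC = 190q - 36q^2 + 2q^3. Then AVC = 190 - 36q + 2q^2 and MC = 190 - 72q + 6q^2.
AVC is minimized where dAVC/dq = -36 + 4q = 0, at q = 9; min AVC = 190 - 36·9 + 2·9^2 = $28.
P = $268 exceeds min AVC = $28, so the firm stays open.
Solving P = MC: -78 - 72q + 6q^2 = 0 ⇒ q = -1 or 13. On the upward-sloping branch, q* = 13.
Check: AVC at q = 13 is $60 ≤ P, so revenue covers variable cost.
Profit = P·q − TC = 268·13 − 1185 = $2299.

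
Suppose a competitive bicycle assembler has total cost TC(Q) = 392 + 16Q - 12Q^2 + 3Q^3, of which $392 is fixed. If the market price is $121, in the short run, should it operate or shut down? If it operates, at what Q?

Variable cost is VC = 16Q - 12Q^2 + 3Q^3, so AVC = VC/Q = 16 - 12Q + 3Q^2 and MC = dTC/dQ = 16 - 24Q + 9Q^2.
AVC is minimized where dAVC/dQ = -12 + 6Q = 0, at Q = 2; min AVC = 16 - 12·2 + 3·2^2 = $4.
Because $121 ≥ $4, revenue can cover variable cost; the firm operates.
Solving P = MC: -105 - 24Q + 9Q^2 = 0 ⇒ Q = -7/3 or 5. On the upward-sloping branch, Q* = 5.
Check: AVC at Q = 5 is $31 ≤ P, so revenue covers variable cost.
Profit = P·Q − TC = 121·5 − 547 = $58.

Produce at Q = 5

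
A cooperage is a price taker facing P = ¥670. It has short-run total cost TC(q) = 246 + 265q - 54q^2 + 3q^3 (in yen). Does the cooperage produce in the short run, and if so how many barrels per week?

From TC, MC = TC'(q) = 265 - 108q + 9q^2 and AVC = VC/q = 265 - 54q + 3q^2.
The AVC parabola has its vertex at q = 54/6 = 9, where AVC = 265 - 54·9 + 3·9^2 = ¥22.
P = ¥670 exceeds min AVC = ¥22, so the firm stays open.
P = MC gives -405 - 108q + 9q^2 = 0, with roots -3 and 15. Take the larger (rising MC): q* = 15.
Check: AVC at q = 15 is ¥130 ≤ P, so revenue covers variable cost.
Profit = P·q − TC = 670·15 − 2196 = ¥7854.

Produce at q = 15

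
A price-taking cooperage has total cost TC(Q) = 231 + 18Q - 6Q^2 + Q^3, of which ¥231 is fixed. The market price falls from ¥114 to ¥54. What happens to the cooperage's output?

MC = 18 - 12Q + 3Q^2; the shutdown threshold is min AVC = ¥9 (at Q = 3).
With P = ¥114 above the shutdown price, P = MC gives Q = 8.
At P = ¥54 ≥ min AVC, set P = MC: Q = 6. The firm stays open but cuts output.

Output falls from 8 to 6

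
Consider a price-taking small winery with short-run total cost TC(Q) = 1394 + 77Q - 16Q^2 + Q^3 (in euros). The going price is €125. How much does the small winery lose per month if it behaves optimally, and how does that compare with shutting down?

Profit = -€242 at Q = 12

AVC = 77 - 16Q + Q^2 has its minimum €13 at Q = 8; price €125 clears that bar, so the firm operates.
MC = 77 - 32Q + 3Q^2. Setting P = MC and taking the root on the rising branch gives Q* = 12.
TR = 125·12 = 1500. TC = 1394 + 348 = 1742. Profit = 1500 − 1742 = -€242.
Shutting down would mean losing the fixed cost of €1394, so operating at a loss of €242 is better by €1152.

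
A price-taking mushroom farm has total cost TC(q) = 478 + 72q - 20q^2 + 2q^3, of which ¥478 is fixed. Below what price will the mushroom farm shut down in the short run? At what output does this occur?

The shutdown price is the minimum of AVC. VC = 72q - 20q^2 + 2q^3, so AVC = 72 - 20q + 2q^2.
At the minimum of AVC, MC = AVC. MC = 72 - 40q + 6q^2; setting MC = AVC gives 4q^2 - 20q = 0, so q = 5. min AVC = 22.
So the shutdown price is ¥22.

¥22 per unit, at q = 5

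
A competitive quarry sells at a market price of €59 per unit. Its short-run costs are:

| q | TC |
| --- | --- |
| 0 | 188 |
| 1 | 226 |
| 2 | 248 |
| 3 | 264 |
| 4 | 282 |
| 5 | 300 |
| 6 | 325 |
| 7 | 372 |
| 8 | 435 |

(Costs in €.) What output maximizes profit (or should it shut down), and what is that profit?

q = 7; profit = €41

Tabulate TR − TC: q=0: -188; q=1: -167; q=2: -130; q=3: -87; q=4: -46; q=5: -5; q=6: 29; q=7: 41; q=8: 37.
Profit is maximized at q = 7. AVC there is 184/7 = €26.29 ≤ P, so producing beats shutting down (which would give -€188).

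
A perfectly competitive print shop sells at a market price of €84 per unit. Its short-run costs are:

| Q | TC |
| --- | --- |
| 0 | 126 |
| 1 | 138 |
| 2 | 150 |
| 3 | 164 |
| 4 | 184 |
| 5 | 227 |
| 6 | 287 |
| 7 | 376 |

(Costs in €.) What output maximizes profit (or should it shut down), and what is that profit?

Profit at each row (π = 84Q − TC): Q=0: -126; Q=1: -54; Q=2: 18; Q=3: 88; Q=4: 152; Q=5: 193; Q=6: 217; Q=7: 212.
Profit is maximized at Q = 6. AVC there is 161/6 = €26.83 ≤ P, so producing beats shutting down (which would give -€126).

Q = 6; profit = €217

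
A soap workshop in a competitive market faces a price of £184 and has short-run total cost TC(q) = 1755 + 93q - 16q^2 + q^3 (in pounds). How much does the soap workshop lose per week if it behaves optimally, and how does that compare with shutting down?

Profit = -£65 at q = 13

AVC = 93 - 16q + q^2; min AVC = £29 at q = 8. Since P = £184 ≥ min AVC, the firm produces.
With MC = 93 - 32q + 3q^2, P = MC on the upward-sloping part at q* = 13.
TR = 184·13 = 2392. TC = 1755 + 702 = 2457. Profit = 2392 − 2457 = -£65.
That loss of £65 beats the £1755 the firm would lose by shutting down; producing recovers £1690 of fixed cost.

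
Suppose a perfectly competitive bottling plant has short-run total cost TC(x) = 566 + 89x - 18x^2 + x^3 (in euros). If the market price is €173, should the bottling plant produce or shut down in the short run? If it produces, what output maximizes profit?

Produce at x = 14

From TC, MC = TC'(x) = 89 - 36x + 3x^2 and AVC = VC/x = 89 - 18x + x^2.
The AVC parabola has its vertex at x = 18/2 = 9, where AVC = 89 - 18·9 + 9^2 = €8.
P = €173 exceeds min AVC = €8, so the firm stays open.
P = MC gives -84 - 36x + 3x^2 = 0, with roots -2 and 14. Take the larger (rising MC): x* = 14.
Check: AVC at x = 14 is €33 ≤ P, so revenue covers variable cost.
Profit = P·x − TC = 173·14 − 1028 = €1394.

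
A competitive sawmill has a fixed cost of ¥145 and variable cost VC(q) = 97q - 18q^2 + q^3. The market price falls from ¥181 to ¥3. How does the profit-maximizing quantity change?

Output falls from 14 to 0 (the firm shuts down)

AVC = 97 - 18q + q^2, minimized at q = 9 where min AVC = ¥16. MC = 97 - 36q + 3q^2.
With P = ¥181 above the shutdown price, P = MC gives q = 14.
At P = ¥3 < min AVC = ¥16, price no longer covers variable cost at any output, so the firm shuts down: q = 0.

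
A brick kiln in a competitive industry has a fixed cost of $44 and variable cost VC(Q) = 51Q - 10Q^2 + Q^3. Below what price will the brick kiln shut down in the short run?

$26 per unit

Short-run supply begins at min AVC. From VC = 51Q - 10Q^2 + Q^3, AVC = 51 - 10Q + Q^2.
At the minimum of AVC, MC = AVC. MC = 51 - 20Q + 3Q^2; setting MC = AVC gives 2Q^2 - 10Q = 0, so Q = 5. min AVC = 26.
The firm shuts down for any P below $26.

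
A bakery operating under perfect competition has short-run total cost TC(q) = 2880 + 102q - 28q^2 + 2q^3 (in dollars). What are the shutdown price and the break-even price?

Shutdown price = $4; break-even price = $294

AVC = 102 - 28q + 2q^2; minimized at q = 7, giving min AVC = $4. That is the shutdown price.
ATC = 2880/q + 102 - 28q + 2q^2. Setting dATC/dq = −2880/q^2 − 28 + 4q = 0 gives q = 12 (since 4·12^3 − 28·12^2 = 2880).
min ATC = 2880/12 + 102 − 28·12 + 2·12^2 = $294. That is the break-even price.
For $4 ≤ P < $294 the firm produces at a loss; below $4 it shuts down.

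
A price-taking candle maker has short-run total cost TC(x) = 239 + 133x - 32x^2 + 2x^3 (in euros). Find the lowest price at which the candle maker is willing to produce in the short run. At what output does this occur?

€5 per unit, at x = 8

The shutdown price is the minimum of AVC. VC = 133x - 32x^2 + 2x^3, so AVC = 133 - 32x + 2x^2.
At the minimum of AVC, MC = AVC. MC = 133 - 64x + 6x^2; setting MC = AVC gives 4x^2 - 32x = 0, so x = 8. min AVC = 5.
For P < €5 the firm produces nothing.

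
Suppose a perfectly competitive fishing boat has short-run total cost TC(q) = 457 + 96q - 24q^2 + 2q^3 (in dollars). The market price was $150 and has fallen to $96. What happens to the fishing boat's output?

Output falls from 9 to 8

MC = 96 - 48q + 6q^2; the shutdown threshold is min AVC = $24 (at q = 6).
With P = $150 above the shutdown price, P = MC gives q = 9.
At P = $96 ≥ min AVC, set P = MC: q = 8. The firm stays open but cuts output.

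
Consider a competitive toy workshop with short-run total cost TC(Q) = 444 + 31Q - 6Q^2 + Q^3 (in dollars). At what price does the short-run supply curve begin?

The shutdown price is the minimum of AVC. VC = 31Q - 6Q^2 + Q^3, so AVC = 31 - 6Q + Q^2.
dAVC/dQ = -6 + 2Q = 0 gives Q = 3. min AVC = 31 - 6·3 + 3^2 = 22.
For P < $22 the firm produces nothing.

$22 per unit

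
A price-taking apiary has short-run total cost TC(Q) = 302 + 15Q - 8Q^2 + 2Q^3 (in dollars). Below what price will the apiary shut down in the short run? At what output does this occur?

$7 per unit, at Q = 2

The shutdown price is the minimum of AVC. VC = 15Q - 8Q^2 + 2Q^3, so AVC = 15 - 8Q + 2Q^2.
dAVC/dQ = -8 + 4Q = 0 gives Q = 2. min AVC = 15 - 8·2 + 2·2^2 = 7.
The firm shuts down for any P below $7.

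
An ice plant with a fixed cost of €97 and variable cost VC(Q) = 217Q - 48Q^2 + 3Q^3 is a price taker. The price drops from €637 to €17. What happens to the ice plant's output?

MC = 217 - 96Q + 9Q^2; the shutdown threshold is min AVC = €25 (at Q = 8).
With P = €637 above the shutdown price, P = MC gives Q = 14.
At P = €17 < min AVC = €25, price no longer covers variable cost at any output, so the firm shuts down: Q = 0.

Output falls from 14 to 0 (the firm shuts down)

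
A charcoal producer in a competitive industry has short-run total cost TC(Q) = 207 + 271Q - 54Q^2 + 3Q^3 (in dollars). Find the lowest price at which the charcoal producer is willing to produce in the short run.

$28 per unit

The firm shuts down when price falls below the minimum of average variable cost. AVC = VC/Q = 271 - 54Q + 3Q^2.
dAVC/dQ = -54 + 6Q = 0 gives Q = 9. min AVC = 271 - 54·9 + 3·9^2 = 28.
For P < $28 the firm produces nothing.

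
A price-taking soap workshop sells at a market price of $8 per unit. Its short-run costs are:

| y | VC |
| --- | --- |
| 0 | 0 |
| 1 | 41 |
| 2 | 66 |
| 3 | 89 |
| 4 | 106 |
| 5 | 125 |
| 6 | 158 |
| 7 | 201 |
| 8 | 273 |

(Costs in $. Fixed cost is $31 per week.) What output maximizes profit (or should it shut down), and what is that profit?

y = 0 (shut down); profit = -$31

Compute π = P·y − TC at each output: y=0: -31; y=1: -64; y=2: -81; y=3: -96; y=4: -105; y=5: -116; y=6: -141; y=7: -176; y=8: -240.
Profit is highest at y = 0. Equivalently, the lowest AVC in the table is 125/5 ≈ $25 at y = 5, and P = $8 falls below it — price never covers variable cost, so the firm shuts down and loses only its fixed cost.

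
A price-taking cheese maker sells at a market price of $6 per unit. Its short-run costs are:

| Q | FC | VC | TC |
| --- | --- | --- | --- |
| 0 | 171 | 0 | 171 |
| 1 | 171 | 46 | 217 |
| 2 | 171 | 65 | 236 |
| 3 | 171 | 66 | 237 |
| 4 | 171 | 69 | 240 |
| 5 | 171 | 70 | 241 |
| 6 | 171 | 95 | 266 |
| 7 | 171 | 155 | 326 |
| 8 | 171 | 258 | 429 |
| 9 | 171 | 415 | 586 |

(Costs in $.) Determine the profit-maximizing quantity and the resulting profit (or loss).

Q = 0 (shut down); profit = -$171

Tabulate TR − TC: Q=0: -171; Q=1: -211; Q=2: -224; Q=3: -219; Q=4: -216; Q=5: -211; Q=6: -230; Q=7: -284; Q=8: -381; Q=9: -532.
Profit is highest at Q = 0. Equivalently, the lowest AVC in the table is 70/5 ≈ $14 at Q = 5, and P = $6 falls below it — price never covers variable cost, so the firm shuts down and loses only its fixed cost.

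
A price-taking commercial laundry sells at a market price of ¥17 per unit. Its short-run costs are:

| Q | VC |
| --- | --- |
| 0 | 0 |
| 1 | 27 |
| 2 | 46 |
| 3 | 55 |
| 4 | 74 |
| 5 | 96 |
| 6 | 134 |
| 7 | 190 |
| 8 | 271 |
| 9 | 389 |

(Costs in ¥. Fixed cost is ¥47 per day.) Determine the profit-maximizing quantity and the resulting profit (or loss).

Q = 0 (shut down); profit = -¥47

Compute π = P·Q − TC at each output: Q=0: -47; Q=1: -57; Q=2: -59; Q=3: -51; Q=4: -53; Q=5: -58; Q=6: -79; Q=7: -118; Q=8: -182; Q=9: -283.
Profit is highest at Q = 0. Equivalently, the lowest AVC in the table is 55/3 ≈ ¥18.33 at Q = 3, and P = ¥17 falls below it — price never covers variable cost, so the firm shuts down and loses only its fixed cost.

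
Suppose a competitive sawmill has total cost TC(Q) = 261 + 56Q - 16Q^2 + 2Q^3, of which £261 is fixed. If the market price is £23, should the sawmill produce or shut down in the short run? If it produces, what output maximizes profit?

Shut down

Strip out fixed cost: VC = 56Q - 16Q^2 + 2Q^3. Then AVC = 56 - 16Q + 2Q^2 and MC = 56 - 32Q + 6Q^2.
AVC hits its minimum where MC = AVC, at Q = 4, giving min AVC = 56 - 16·4 + 2·4^2 = £24.
Since P = £23 < min AVC = £24, price fails to cover variable cost at any output.
The firm minimizes its loss by shutting down and losing only its fixed cost of £261.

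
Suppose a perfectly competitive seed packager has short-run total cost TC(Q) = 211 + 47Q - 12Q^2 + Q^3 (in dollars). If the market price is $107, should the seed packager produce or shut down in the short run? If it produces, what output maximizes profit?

From TC, MC = TC'(Q) = 47 - 24Q + 3Q^2 and AVC = VC/Q = 47 - 12Q + Q^2.
AVC is minimized where dAVC/dQ = -12 + 2Q = 0, at Q = 6; min AVC = 47 - 12·6 + 6^2 = $11.
P = $107 exceeds min AVC = $11, so the firm stays open.
Solving P = MC: -60 - 24Q + 3Q^2 = 0 ⇒ Q = -2 or 10. On the upward-sloping branch, Q* = 10.
Check: AVC at Q = 10 is $27 ≤ P, so revenue covers variable cost.
Profit = P·Q − TC = 107·10 − 481 = $589.

Produce at Q = 10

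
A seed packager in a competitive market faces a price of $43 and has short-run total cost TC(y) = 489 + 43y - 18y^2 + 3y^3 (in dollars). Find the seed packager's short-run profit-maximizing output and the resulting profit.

Profit = -$393 at y = 4

AVC = 43 - 18y + 3y^2 has its minimum $16 at y = 3; price $43 clears that bar, so the firm operates.
With MC = 43 - 36y + 9y^2, P = MC on the upward-sloping part at y* = 4.
TR = 43·4 = 172. TC = 489 + 76 = 565. Profit = 172 − 565 = -$393.
By producing, the firm covers all variable cost plus $96 of fixed cost; shutting down would lose the full $489.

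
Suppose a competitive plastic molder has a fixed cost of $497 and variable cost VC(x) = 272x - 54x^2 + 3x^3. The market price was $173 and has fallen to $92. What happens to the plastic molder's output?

AVC = 272 - 54x + 3x^2, minimized at x = 9 where min AVC = $29. MC = 272 - 108x + 9x^2.
At P = $173 ≥ min AVC, set P = MC on the rising branch: x = 11.
At P = $92 ≥ min AVC, set P = MC: x = 10. The firm stays open but cuts output.

Output falls from 11 to 10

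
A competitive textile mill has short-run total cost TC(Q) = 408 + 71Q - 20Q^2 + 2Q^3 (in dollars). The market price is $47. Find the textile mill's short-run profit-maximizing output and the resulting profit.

AVC = 71 - 20Q + 2Q^2; min AVC = $21 at Q = 5. Since P = $47 ≥ min AVC, the firm produces.
MC = 71 - 40Q + 6Q^2. Setting P = MC and taking the root on the rising branch gives Q* = 6.
TR = 47·6 = 282. TC = 408 + 138 = 546. Profit = 282 − 546 = -$264.
By producing, the firm covers all variable cost plus $144 of fixed cost; shutting down would lose the full $408.

Profit = -$264 at Q = 6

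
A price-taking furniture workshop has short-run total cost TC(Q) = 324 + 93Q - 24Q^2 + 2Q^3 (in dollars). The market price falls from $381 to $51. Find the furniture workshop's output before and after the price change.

MC = 93 - 48Q + 6Q^2; the shutdown threshold is min AVC = $21 (at Q = 6).
At P = $381 ≥ min AVC, set P = MC on the rising branch: Q = 12.
At P = $51 ≥ min AVC, set P = MC: Q = 7. The firm stays open but cuts output.

Output falls from 12 to 7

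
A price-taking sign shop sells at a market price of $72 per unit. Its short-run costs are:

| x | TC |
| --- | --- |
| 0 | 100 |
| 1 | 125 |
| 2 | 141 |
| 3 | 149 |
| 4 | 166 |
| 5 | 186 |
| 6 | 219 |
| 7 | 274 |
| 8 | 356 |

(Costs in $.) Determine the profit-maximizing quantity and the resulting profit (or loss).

Compute π = P·x − TC at each output: x=0: -100; x=1: -53; x=2: 3; x=3: 67; x=4: 122; x=5: 174; x=6: 213; x=7: 230; x=8: 220.
Profit is maximized at x = 7. AVC there is 174/7 = $24.86 ≤ P, so producing beats shutting down (which would give -$100).

x = 7; profit = $230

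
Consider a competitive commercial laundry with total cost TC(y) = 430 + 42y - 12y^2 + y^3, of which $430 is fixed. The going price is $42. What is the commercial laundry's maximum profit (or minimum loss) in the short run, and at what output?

AVC = 42 - 12y + y^2 has its minimum $6 at y = 6; price $42 clears that bar, so the firm operates.
With MC = 42 - 24y + 3y^2, P = MC on the upward-sloping part at y* = 8.
TR = 42·8 = 336. TC = 430 + 80 = 510. Profit = 336 − 510 = -$174.
By producing, the firm covers all variable cost plus $256 of fixed cost; shutting down would lose the full $430.

Profit = -$174 at y = 8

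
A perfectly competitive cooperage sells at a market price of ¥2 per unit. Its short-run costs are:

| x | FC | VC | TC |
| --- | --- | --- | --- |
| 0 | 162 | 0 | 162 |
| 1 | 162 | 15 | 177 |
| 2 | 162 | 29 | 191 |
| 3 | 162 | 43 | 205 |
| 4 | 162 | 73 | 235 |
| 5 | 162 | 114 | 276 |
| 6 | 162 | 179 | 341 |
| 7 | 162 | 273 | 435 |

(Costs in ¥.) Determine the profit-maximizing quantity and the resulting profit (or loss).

x = 0 (shut down); profit = -¥162

Tabulate TR − TC: x=0: -162; x=1: -175; x=2: -187; x=3: -199; x=4: -227; x=5: -266; x=6: -329; x=7: -421.
Profit is highest at x = 0. Equivalently, the lowest AVC in the table is 43/3 ≈ ¥14.33 at x = 3, and P = ¥2 falls below it — price never covers variable cost, so the firm shuts down and loses only its fixed cost.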